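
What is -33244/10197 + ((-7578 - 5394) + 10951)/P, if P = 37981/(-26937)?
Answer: 553858746005/387292257 ≈ 1430.1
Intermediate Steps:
P = -37981/26937 (P = 37981*(-1/26937) = -37981/26937 ≈ -1.4100)
-33244/10197 + ((-7578 - 5394) + 10951)/P = -33244/10197 + ((-7578 - 5394) + 10951)/(-37981/26937) = -33244*1/10197 + (-12972 + 10951)*(-26937/37981) = -33244/10197 - 2021*(-26937/37981) = -33244/10197 + 54439677/37981 = 553858746005/387292257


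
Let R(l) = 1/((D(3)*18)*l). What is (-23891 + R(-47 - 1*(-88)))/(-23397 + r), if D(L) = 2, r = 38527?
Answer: -7052623/4466376 ≈ -1.5790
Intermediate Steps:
R(l) = 1/(36*l) (R(l) = 1/((2*18)*l) = 1/(36*l))
(-23891 + R(-47 - 1*(-88)))/(-23397 + r) = (-23891 + 1/(36*(-47 - 1*(-88))))/(-23397 + 38527) = (-23891 + 1/(36*(-47 + 88)))/15130 = (-23891 + (1/36)/41)*(1/15130) = (-23891 + (1/36)*(1/41))*(1/15130) = (-23891 + 1/1476)*(1/15130) = -35263115/1476*1/15130 = -7052623/4466376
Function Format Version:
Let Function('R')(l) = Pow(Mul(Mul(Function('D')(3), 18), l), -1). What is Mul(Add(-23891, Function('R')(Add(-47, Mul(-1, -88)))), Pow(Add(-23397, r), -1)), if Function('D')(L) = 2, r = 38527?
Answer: Rational(-7052623, 4466376) ≈ -1.5790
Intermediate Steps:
Function('R')(l) = Mul(Rational(1, 36), Pow(l, -1)) (Function('R')(l) = Pow(Mul(Mul(2, 18), l), -1) = Pow(Mul(36, l), -1) = Mul(Rational(1, 36), Pow(l, -1)))
Mul(Add(-23891, Function('R')(Add(-47, Mul(-1, -88)))), Pow(Add(-23397, r), -1)) = Mul(Add(-23891, Mul(Rational(1, 36), Pow(Add(-47, Mul(-1, -88)), -1))), Pow(Add(-23397, 38527), -1)) = Mul(Add(-23891, Mul(Rational(1, 36), Pow(Add(-47, 88), -1))), Pow(15130, -1)) = Mul(Add(-23891, Mul(Rational(1, 36), Pow(41, -1))), Rational(1, 15130)) = Mul(Add(-23891, Mul(Rational(1, 36), Rational(1, 41))), Rational(1, 15130)) = Mul(Add(-23891, Rational(1, 1476)), Rational(1, 15130)) = Mul(Rational(-35263115, 1476), Rational(1, 15130)) = Rational(-7052623, 4466376)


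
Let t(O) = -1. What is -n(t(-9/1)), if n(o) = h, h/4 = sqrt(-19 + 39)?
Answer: -8*sqrt(5) ≈ -17.889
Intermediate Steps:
h = 8*sqrt(5) (h = 4*sqrt(-19 + 39) = 4*sqrt(20) = 4*(2*sqrt(5)) = 8*sqrt(5) ≈ 17.889)
n(o) = 8*sqrt(5)
-n(t(-9/1)) = -8*sqrt(5)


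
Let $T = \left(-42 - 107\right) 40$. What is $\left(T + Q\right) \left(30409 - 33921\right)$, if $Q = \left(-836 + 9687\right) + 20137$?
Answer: $-80874336$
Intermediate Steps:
$T = -5960$ ($T = \left(-149\right) 40 = -5960$)
$Q = 28988$ ($Q = 8851 + 20137 = 28988$)
$\left(T + Q\right) \left(30409 - 33921\right) = \left(-5960 + 28988\right) \left(30409 - 33921\right) = 23028 \left(-3512\right) = -80874336$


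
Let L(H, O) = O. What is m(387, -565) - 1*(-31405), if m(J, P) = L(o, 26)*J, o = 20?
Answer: 41467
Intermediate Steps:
m(J, P) = 26*J
m(387, -565) - 1*(-31405) = 26*387 - 1*(-31405) = 10062 + 31405 = 41467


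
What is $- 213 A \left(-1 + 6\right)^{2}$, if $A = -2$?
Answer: $10650$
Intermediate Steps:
$- 213 A \left(-1 + 6\right)^{2} = - 213 \left(- 2 \left(-1 + 6\right)^{2}\right) = - 213 \left(- 2 \cdot 5^{2}\right) = - 213 \left(\left(-2\right) 25\right) = \left(-213\right) \left(-50\right) = 10650$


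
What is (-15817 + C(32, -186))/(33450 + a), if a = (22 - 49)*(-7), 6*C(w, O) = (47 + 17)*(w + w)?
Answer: -45403/100917 ≈ -0.44990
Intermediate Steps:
C(w, O) = 64*w/3 (C(w, O) = ((47 + 17)*(w + w))/6 = (64*(2*w))/6 = (128*w)/6 = 64*w/3)
a = 189 (a = -27*(-7) = 189)
(-15817 + C(32, -186))/(33450 + a) = (-15817 + (64/3)*32)/(33450 + 189) = (-15817 + 2048/3)/33639 = -45403/3*1/33639 = -45403/100917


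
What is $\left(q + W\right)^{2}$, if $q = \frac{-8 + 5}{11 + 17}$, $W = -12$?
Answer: $\frac{114921}{784} \approx 146.58$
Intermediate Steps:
$q = - \frac{3}{28} \approx -0.10714$
$\left(q + W\right)^{2} = \left(- \frac{3}{28} - 12\right)^{2} = \left(- \frac{339}{28}\right)^{2} = \frac{114921}{784}$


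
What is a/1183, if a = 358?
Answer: 358/1183 ≈ 0.30262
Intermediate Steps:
a/1183 = 358/1183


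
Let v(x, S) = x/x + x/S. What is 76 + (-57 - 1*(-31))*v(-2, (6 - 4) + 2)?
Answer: 63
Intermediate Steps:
v(x, S) = 1 + x/S
76 + (-57 - 1*(-31))*v(-2, (6 - 4) + 2) = 76 + (-57 - 1*(-31))*((((6 - 4) + 2) - 2)/((6 - 4) + 2)) = 76 + (-57 + 31)*(((2 + 2) - 2)/(2 + 2)) = 76 - 26*(4 - 2)/4 = 76 - 13*2/2 = 76 - 26*1/2 = 76 - 13 = 63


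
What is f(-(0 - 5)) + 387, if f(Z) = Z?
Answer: 392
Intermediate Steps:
f(-(0 - 5)) + 387 = -(0 - 5) + 387 = -1*(-5) + 387 = 5 + 387 = 392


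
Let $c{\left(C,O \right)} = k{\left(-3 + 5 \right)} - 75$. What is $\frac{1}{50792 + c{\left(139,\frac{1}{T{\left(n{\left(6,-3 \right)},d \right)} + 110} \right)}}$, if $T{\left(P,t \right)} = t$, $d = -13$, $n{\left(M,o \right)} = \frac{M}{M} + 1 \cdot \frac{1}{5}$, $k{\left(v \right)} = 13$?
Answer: $\frac{1}{50730} \approx 1.9712 \cdot 10^{-5}$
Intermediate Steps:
$n{\left(M,o \right)} = \frac{6}{5}$ ($n{\left(M,o \right)} = 1 + 1 \cdot \frac{1}{5} = 1 + \frac{1}{5} = \frac{6}{5}$)
$c{\left(C,O \right)} = -62$ ($c{\left(C,O \right)} = 13 - 75 = -62$)
$\frac{1}{50792 + c{\left(139,\frac{1}{T{\left(n{\left(6,-3 \right)},d \right)} + 110} \right)}} = \frac{1}{50792 - 62} = \frac{1}{50730}$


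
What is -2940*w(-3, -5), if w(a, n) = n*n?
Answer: -73500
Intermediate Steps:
w(a, n) = n**2
-2940*w(-3, -5) = -2940*(-5)**2 = -2940*25 = -73500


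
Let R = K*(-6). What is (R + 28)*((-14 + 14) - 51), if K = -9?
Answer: -4182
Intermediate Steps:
R = 54 (R = -9*(-6) = 54)
(R + 28)*((-14 + 14) - 51) = (54 + 28)*((-14 + 14) - 51) = 82*(0 - 51) = 82*(-51) = -4182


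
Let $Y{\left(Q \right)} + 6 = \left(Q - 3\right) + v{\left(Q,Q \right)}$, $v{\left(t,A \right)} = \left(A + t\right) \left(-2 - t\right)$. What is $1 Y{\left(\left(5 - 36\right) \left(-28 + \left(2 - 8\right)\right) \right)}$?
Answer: $-2225003$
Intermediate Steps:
$v{\left(t,A \right)} = \left(-2 - t\right) \left(A + t\right)$
$Y{\left(Q \right)} = -9 - 3 Q - 2 Q^{2}$ ($Y{\left(Q \right)} = -6 - \left(3 + Q^{2} + 3 Q + Q Q\right) = -6 - \left(3 + 2 Q^{2} + 3 Q\right) = -9 - 3 Q - 2 Q^{2}$)
$1 Y{\left(\left(5 - 36\right) \left(-28 + \left(2 - 8\right)\right) \right)} = 1 \left(-9 - 3 \left(5 - 36\right) \left(-28 + \left(2 - 8\right)\right) - 2 \left(\left(5 - 36\right) \left(-28 + \left(2 - 8\right)\right)\right)^{2}\right) = 1 \left(-9 - 3 \left(- 31 \left(-28 + \left(2 - 8\right)\right)\right) - 2 \left(- 31 \left(-28 + \left(2 - 8\right)\right)\right)^{2}\right) = 1 \left(-9 - 3 \left(- 31 \left(-28 - 6\right)\right) - 2 \left(- 31 \left(-28 - 6\right)\right)^{2}\right) = 1 \left(-9 - 3 \left(\left(-31\right) \left(-34\right)\right) - 2 \left(\left(-31\right) \left(-34\right)\right)^{2}\right) = 1 \left(-9 - 3162 - 2 \cdot 1054^{2}\right) = 1 \left(-9 - 3162 - 2221832\right) = 1 \left(-2225003\right) = -2225003$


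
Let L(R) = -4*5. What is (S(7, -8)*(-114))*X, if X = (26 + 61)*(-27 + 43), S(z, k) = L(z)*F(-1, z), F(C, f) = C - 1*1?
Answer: -6347520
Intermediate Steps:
F(C, f) = -1 + C (F(C, f) = C - 1 = -1 + C)
L(R) = -20
S(z, k) = 40 (S(z, k) = -20*(-1 - 1) = -20*(-2) = 40)
X = 1392 (X = 87*16 = 1392)
(S(7, -8)*(-114))*X = (40*(-114))*1392 = -4560*1392 = -6347520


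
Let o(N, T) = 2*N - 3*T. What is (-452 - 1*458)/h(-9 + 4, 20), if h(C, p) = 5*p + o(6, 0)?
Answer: -65/8 ≈ -8.1250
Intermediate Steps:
o(N, T) = -3*T + 2*N
h(C, p) = 12 + 5*p (h(C, p) = 5*p + (-3*0 + 2*6) = 5*p + (0 + 12) = 5*p + 12 = 12 + 5*p)
(-452 - 1*458)/h(-9 + 4, 20) = (-452 - 1*458)/(12 + 5*20) = (-452 - 458)/(12 + 100) = -910/112 = -910*1/112 = -65/8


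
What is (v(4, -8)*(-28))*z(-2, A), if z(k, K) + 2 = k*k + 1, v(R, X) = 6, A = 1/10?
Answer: -504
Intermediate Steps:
A = ⅒ (A = 1*(⅒) = ⅒ ≈ 0.10000)
z(k, K) = -1 + k² (z(k, K) = -2 + (k*k + 1) = -2 + (k² + 1) = -2 + (1 + k²) = -1 + k²)
(v(4, -8)*(-28))*z(-2, A) = (6*(-28))*(-1 + (-2)²) = -168*(-1 + 4) = -168*3 = -504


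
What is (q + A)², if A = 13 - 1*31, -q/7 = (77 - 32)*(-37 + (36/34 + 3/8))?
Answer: 2314070736849/18496 ≈ 1.2511e+8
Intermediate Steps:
q = 1523655/136 (q = -7*(77 - 32)*(-37 + (36/34 + 3/8)) = -315*(-37 + (36*(1/34) + 3*(⅛))) = -315*(-37 + (18/17 + 3/8)) = -315*(-37 + 195/136) = -315*(-4837)/136 = -7*(-217665/136) = 1523655/136 ≈ 11203.)
A = -18 (A = 13 - 31 = -18)
(q + A)² = (1523655/136 - 18)² = (1521207/136)² = 2314070736849/18496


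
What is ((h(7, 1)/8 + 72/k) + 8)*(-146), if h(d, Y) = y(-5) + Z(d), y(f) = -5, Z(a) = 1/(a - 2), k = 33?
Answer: -76942/55 ≈ -1398.9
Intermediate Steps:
Z(a) = 1/(-2 + a)
h(d, Y) = -5 + 1/(-2 + d)
((h(7, 1)/8 + 72/k) + 8)*(-146) = ((((11 - 5*7)/(-2 + 7))/8 + 72/33) + 8)*(-146) = ((((11 - 35)/5)*(1/8) + 72*(1/33)) + 8)*(-146) = ((((1/5)*(-24))*(1/8) + 24/11) + 8)*(-146) = ((-24/5*1/8 + 24/11) + 8)*(-146) = ((-3/5 + 24/11) + 8)*(-146) = (87/55 + 8)*(-146) = (527/55)*(-146) = -76942/55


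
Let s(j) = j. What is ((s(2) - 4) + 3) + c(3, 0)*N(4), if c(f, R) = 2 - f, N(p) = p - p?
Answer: 1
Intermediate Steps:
N(p) = 0
((s(2) - 4) + 3) + c(3, 0)*N(4) = ((2 - 4) + 3) + (2 - 1*3)*0 = (-2 + 3) + (2 - 3)*0 = 1 - 1*0 = 1 + 0 = 1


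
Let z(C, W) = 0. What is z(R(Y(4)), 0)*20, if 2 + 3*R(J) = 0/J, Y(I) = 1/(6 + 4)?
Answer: 0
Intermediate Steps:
Y(I) = ⅒ (Y(I) = 1/10 = ⅒)
R(J) = -⅔ (R(J) = -⅔ + (0/J)/3 = -⅔ + (⅓)*0 = -⅔ + 0 = -⅔)
z(R(Y(4)), 0)*20 = 0*20 = 0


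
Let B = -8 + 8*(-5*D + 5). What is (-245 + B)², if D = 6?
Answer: 205209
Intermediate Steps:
B = -208 (B = -8 + 8*(-5*6 + 5) = -8 + 8*(-30 + 5) = -8 + 8*(-25) = -8 - 200 = -208)
(-245 + B)² = (-245 - 208)² = (-453)² = 205209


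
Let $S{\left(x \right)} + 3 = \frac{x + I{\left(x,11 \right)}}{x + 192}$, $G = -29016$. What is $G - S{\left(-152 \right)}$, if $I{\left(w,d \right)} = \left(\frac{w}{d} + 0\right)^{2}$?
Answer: $- \frac{17553454}{605} \approx -29014.0$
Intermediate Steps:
$I{\left(w,d \right)} = \frac{w^{2}}{d^{2}}$ ($I{\left(w,d \right)} = \left(\frac{w}{d}\right)^{2} = \frac{w^{2}}{d^{2}}$)
$S{\left(x \right)} = -3 + \frac{x + \frac{x^{2}}{121}}{192 + x}$ ($S{\left(x \right)} = -3 + \frac{x + \frac{x^{2}}{121}}{x + 192} = -3 + \frac{x + \frac{x^{2}}{121}}{192 + x}$)
$G - S{\left(-152 \right)} = -29016 - \frac{-69696 + \left(-152\right)^{2} - -36784}{121 \left(192 - 152\right)} = -29016 - \frac{-69696 + 23104 + 36784}{121 \cdot 40} = -29016 - \frac{1}{121} \cdot \frac{1}{40} \left(-9808\right) = -29016 - - \frac{1226}{605} = -29016 + \frac{1226}{605} = - \frac{17553454}{605}$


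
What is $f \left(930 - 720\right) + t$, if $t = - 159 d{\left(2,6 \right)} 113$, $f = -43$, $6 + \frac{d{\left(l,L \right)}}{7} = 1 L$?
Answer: $-9030$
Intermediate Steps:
$d{\left(l,L \right)} = -42 + 7 L$ ($d{\left(l,L \right)} = -42 + 7 \cdot 1 L = -42 + 7 L$)
$t = 0$ ($t = - 159 \left(-42 + 7 \cdot 6\right) 113 = - 159 \left(-42 + 42\right) 113 = \left(-159\right) 0 \cdot 113 = 0 \cdot 113 = 0$)
$f \left(930 - 720\right) + t = - 43 \left(930 - 720\right) + 0 = \left(-43\right) 210 + 0 = -9030 + 0 = -9030$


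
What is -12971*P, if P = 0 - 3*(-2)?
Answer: -77826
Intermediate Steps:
P = 6 (P = 0 + 6 = 6)
-12971*P = -12971*6 = -77826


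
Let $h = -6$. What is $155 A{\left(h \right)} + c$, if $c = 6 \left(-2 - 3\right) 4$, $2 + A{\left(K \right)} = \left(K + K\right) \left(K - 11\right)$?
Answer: $31190$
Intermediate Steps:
$A{\left(K \right)} = -2 + 2 K \left(-11 + K\right)$ ($A{\left(K \right)} = -2 + \left(K + K\right) \left(K - 11\right) = -2 + 2 K \left(-11 + K\right)$)
$c = -120$ ($c = 6 \left(-5\right) 4 = \left(-30\right) 4 = -120$)
$155 A{\left(h \right)} + c = 155 \left(-2 - -132 + 2 \left(-6\right)^{2}\right) - 120 = 155 \left(-2 + 132 + 2 \cdot 36\right) - 120 = 155 \left(-2 + 132 + 72\right) - 120 = 155 \cdot 202 - 120 = 31310 - 120 = 31190$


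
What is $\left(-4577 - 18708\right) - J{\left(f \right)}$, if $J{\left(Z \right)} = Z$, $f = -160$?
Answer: $-23125$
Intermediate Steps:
$\left(-4577 - 18708\right) - J{\left(f \right)} = \left(-4577 - 18708\right) - -160 = -23285 + 160 = -23125$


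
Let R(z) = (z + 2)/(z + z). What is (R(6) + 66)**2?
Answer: 40000/9 ≈ 4444.4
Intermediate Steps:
R(z) = (2 + z)/(2*z) (R(z) = (2 + z)/((2*z)) = (2 + z)*(1/(2*z)) = (2 + z)/(2*z))
(R(6) + 66)**2 = ((1/2)*(2 + 6)/6 + 66)**2 = ((1/2)*(1/6)*8 + 66)**2 = (2/3 + 66)**2 = (200/3)**2 = 40000/9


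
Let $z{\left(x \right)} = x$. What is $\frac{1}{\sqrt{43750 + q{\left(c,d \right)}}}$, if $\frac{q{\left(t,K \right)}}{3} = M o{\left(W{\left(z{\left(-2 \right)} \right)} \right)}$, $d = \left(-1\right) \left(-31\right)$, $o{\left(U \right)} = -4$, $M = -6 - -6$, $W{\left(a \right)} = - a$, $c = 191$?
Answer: $\frac{\sqrt{70}}{1750} \approx 0.0047809$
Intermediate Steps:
$M = 0$ ($M = -6 + 6 = 0$)
$d = 31$
$q{\left(t,K \right)} = 0$ ($q{\left(t,K \right)} = 3 \cdot 0 \left(-4\right) = 3 \cdot 0 = 0$)
$\frac{1}{\sqrt{43750 + q{\left(c,d \right)}}} = \frac{1}{\sqrt{43750 + 0}} = \frac{1}{\sqrt{43750}} = \frac{1}{25 \sqrt{70}} = \frac{\sqrt{70}}{1750}$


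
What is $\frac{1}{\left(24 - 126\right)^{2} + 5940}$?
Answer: $\frac{1}{16344} \approx 6.1185 \cdot 10^{-5}$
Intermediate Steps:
$\frac{1}{\left(24 - 126\right)^{2} + 5940} = \frac{1}{\left(-102\right)^{2} + 5940} = \frac{1}{10404 + 5940} = \frac{1}{16344}$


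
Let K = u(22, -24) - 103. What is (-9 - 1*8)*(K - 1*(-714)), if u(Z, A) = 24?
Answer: -10795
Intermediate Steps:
K = -79 (K = 24 - 103 = -79)
(-9 - 1*8)*(K - 1*(-714)) = (-9 - 1*8)*(-79 - 1*(-714)) = (-9 - 8)*(-79 + 714) = -17*635 = -10795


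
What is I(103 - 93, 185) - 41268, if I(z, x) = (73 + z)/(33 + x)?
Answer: -8996341/218 ≈ -41268.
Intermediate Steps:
I(z, x) = (73 + z)/(33 + x)
I(103 - 93, 185) - 41268 = (73 + (103 - 93))/(33 + 185) - 41268 = (73 + 10)/218 - 41268 = (1/218)*83 - 41268 = 83/218 - 41268 = -8996341/218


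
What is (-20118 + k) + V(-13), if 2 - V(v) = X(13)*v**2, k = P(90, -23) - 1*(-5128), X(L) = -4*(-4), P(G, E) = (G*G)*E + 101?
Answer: -203891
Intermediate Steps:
P(G, E) = 101 + E*G**2 (P(G, E) = G**2*E + 101 = E*G**2 + 101 = 101 + E*G**2)
X(L) = 16
k = -181071 (k = (101 - 23*90**2) - 1*(-5128) = (101 - 23*8100) + 5128 = (101 - 186300) + 5128 = -186199 + 5128 = -181071)
V(v) = 2 - 16*v**2
(-20118 + k) + V(-13) = (-20118 - 181071) + (2 - 16*(-13)**2) = -201189 + (2 - 16*169) = -201189 + (2 - 2704) = -201189 - 2702 = -203891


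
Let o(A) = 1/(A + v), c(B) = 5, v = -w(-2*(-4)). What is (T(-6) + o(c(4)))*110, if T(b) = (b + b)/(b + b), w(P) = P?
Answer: 220/3 ≈ 73.333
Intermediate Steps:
v = -8 (v = -(-2)*(-4) = -1*8 = -8)
T(b) = 1 (T(b) = (2*b)/((2*b)) = (2*b)*(1/(2*b)) = 1)
o(A) = 1/(-8 + A) (o(A) = 1/(A - 8) = 1/(-8 + A))
(T(-6) + o(c(4)))*110 = (1 + 1/(-8 + 5))*110 = (1 + 1/(-3))*110 = (1 - ⅓)*110 = (⅔)*110 = 220/3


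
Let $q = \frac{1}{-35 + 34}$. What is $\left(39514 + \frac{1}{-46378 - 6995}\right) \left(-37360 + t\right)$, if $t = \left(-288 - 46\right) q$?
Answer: $- \frac{26029040058582}{17791} \approx -1.463 \cdot 10^{9}$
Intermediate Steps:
$q = -1$ ($q = \frac{1}{-1} = -1$)
$t = 334$ ($t = \left(-288 - 46\right) \left(-1\right) = \left(-334\right) \left(-1\right) = 334$)
$\left(39514 + \frac{1}{-46378 - 6995}\right) \left(-37360 + t\right) = \left(39514 + \frac{1}{-46378 - 6995}\right) \left(-37360 + 334\right) = \left(39514 + \frac{1}{-53373}\right) \left(-37026\right) = \left(39514 - \frac{1}{53373}\right) \left(-37026\right) = \frac{2108980721}{53373} \left(-37026\right) = - \frac{26029040058582}{17791}$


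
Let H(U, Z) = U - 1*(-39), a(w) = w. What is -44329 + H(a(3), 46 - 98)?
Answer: -44287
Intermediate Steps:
H(U, Z) = 39 + U (H(U, Z) = U + 39 = 39 + U)
-44329 + H(a(3), 46 - 98) = -44329 + (39 + 3) = -44329 + 42 = -44287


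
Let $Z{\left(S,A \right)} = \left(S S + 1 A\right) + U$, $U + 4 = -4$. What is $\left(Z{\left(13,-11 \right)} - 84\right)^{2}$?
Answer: $4356$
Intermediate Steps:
$U = -8$ ($U = -4 - 4 = -8$)
$Z{\left(S,A \right)} = -8 + A + S^{2}$ ($Z{\left(S,A \right)} = \left(S S + 1 A\right) - 8 = \left(S^{2} + A\right) - 8 = \left(A + S^{2}\right) - 8 = -8 + A + S^{2}$)
$\left(Z{\left(13,-11 \right)} - 84\right)^{2} = \left(\left(-8 - 11 + 13^{2}\right) - 84\right)^{2} = \left(\left(-8 - 11 + 169\right) - 84\right)^{2} = \left(150 - 84\right)^{2} = 66^{2} = 4356$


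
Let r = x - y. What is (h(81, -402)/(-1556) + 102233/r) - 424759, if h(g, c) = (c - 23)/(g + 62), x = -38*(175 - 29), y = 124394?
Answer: -6140568402405919/14456567268 ≈ -4.2476e+5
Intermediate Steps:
x = -5548 (x = -38*146 = -5548)
h(g, c) = (-23 + c)/(62 + g)
r = -129942 (r = -5548 - 1*124394 = -5548 - 124394 = -129942)
(h(81, -402)/(-1556) + 102233/r) - 424759 = (((-23 - 402)/(62 + 81))/(-1556) + 102233/(-129942)) - 424759 = ((-425/143)*(-1/1556) + 102233*(-1/129942)) - 424759 = (((1/143)*(-425))*(-1/1556) - 102233/129942) - 424759 = (-425/143*(-1/1556) - 102233/129942) - 424759 = (425/222508 - 102233/129942) - 424759 = -11346217507/14456567268 - 424759 = -6140568402405919/14456567268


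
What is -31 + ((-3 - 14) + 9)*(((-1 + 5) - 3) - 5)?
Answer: 1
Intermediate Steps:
-31 + ((-3 - 14) + 9)*(((-1 + 5) - 3) - 5) = -31 + (-17 + 9)*((4 - 3) - 5) = -31 - 8*(1 - 5) = -31 - 8*(-4) = -31 + 32 = 1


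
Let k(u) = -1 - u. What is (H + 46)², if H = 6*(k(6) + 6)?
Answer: 1600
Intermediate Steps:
H = -6 (H = 6*((-1 - 1*6) + 6) = 6*((-1 - 6) + 6) = 6*(-7 + 6) = 6*(-1) = -6)
(H + 46)² = (-6 + 46)² = 40² = 1600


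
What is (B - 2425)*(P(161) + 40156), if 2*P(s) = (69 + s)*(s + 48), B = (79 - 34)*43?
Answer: -31453590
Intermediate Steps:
B = 1935 (B = 45*43 = 1935)
P(s) = (48 + s)*(69 + s)/2 (P(s) = ((69 + s)*(s + 48))/2 = ((69 + s)*(48 + s))/2 = ((48 + s)*(69 + s))/2 = (48 + s)*(69 + s)/2)
(B - 2425)*(P(161) + 40156) = (1935 - 2425)*((1656 + (½)*161² + (117/2)*161) + 40156) = -490*((1656 + (½)*25921 + 18837/2) + 40156) = -490*((1656 + 25921/2 + 18837/2) + 40156) = -490*(24035 + 40156) = -490*64191 = -31453590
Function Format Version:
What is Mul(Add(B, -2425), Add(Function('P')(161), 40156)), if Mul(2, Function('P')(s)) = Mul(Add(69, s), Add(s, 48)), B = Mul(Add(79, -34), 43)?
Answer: -31453590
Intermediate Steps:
B = 1935 (B = Mul(45, 43) = 1935)
Function('P')(s) = Mul(Rational(1, 2), Add(48, s), Add(69, s)) (Function('P')(s) = Mul(Rational(1, 2), Mul(Add(69, s), Add(s, 48))) = Mul(Rational(1, 2), Mul(Add(69, s), Add(48, s))) = Mul(Rational(1, 2), Mul(Add(48, s), Add(69, s))) = Mul(Rational(1, 2), Add(48, s), Add(69, s)))
Mul(Add(B, -2425), Add(Function('P')(161), 40156)) = Mul(Add(1935, -2425), Add(Add(1656, Mul(Rational(1, 2), Pow(161, 2)), Mul(Rational(117, 2), 161)), 40156)) = Mul(-490, Add(Add(1656, Mul(Rational(1, 2), 25921), Rational(18837, 2)), 40156)) = Mul(-490, Add(Add(1656, Rational(25921, 2), Rational(18837, 2)), 40156)) = Mul(-490, Add(24035, 40156)) = Mul(-490, 64191) = -31453590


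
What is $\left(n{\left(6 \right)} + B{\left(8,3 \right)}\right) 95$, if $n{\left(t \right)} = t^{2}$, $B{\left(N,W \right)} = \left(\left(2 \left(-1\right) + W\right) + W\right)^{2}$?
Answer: $4940$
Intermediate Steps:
$B{\left(N,W \right)} = \left(-2 + 2 W\right)^{2}$ ($B{\left(N,W \right)} = \left(\left(-2 + W\right) + W\right)^{2} = \left(-2 + 2 W\right)^{2}$)
$\left(n{\left(6 \right)} + B{\left(8,3 \right)}\right) 95 = \left(6^{2} + 4 \left(-1 + 3\right)^{2}\right) 95 = \left(36 + 4 \cdot 2^{2}\right) 95 = \left(36 + 4 \cdot 4\right) 95 = \left(36 + 16\right) 95 = 52 \cdot 95 = 4940$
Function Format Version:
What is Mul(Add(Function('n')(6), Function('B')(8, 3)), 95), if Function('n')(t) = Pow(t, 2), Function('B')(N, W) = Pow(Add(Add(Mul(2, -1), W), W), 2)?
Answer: 4940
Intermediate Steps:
Function('B')(N, W) = Pow(Add(-2, Mul(2, W)), 2) (Function('B')(N, W) = Pow(Add(Add(-2, W), W), 2) = Pow(Add(-2, Mul(2, W)), 2))
Mul(Add(Function('n')(6), Function('B')(8, 3)), 95) = Mul(Add(Pow(6, 2), Mul(4, Pow(Add(-1, 3), 2))), 95) = Mul(Add(36, Mul(4, Pow(2, 2))), 95) = Mul(Add(36, Mul(4, 4)), 95) = Mul(Add(36, 16), 95) = Mul(52, 95) = 4940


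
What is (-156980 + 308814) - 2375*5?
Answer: 139959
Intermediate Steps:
(-156980 + 308814) - 2375*5 = 151834 - 11875 = 139959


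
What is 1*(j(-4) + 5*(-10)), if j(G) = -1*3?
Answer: -53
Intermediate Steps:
j(G) = -3
1*(j(-4) + 5*(-10)) = 1*(-3 + 5*(-10)) = 1*(-3 - 50) = 1*(-53) = -53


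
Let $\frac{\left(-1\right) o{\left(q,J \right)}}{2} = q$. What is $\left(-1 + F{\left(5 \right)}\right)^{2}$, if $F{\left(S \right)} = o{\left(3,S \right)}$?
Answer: $49$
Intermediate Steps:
$o{\left(q,J \right)} = - 2 q$
$F{\left(S \right)} = -6$ ($F{\left(S \right)} = \left(-2\right) 3 = -6$)
$\left(-1 + F{\left(5 \right)}\right)^{2} = \left(-1 - 6\right)^{2} = \left(-7\right)^{2} = 49$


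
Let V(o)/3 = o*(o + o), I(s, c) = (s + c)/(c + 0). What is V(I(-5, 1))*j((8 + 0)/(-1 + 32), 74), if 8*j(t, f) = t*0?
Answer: 0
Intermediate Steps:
I(s, c) = (c + s)/c
j(t, f) = 0 (j(t, f) = (t*0)/8 = (⅛)*0 = 0)
V(o) = 6*o² (V(o) = 3*(o*(o + o)) = 3*(o*(2*o)) = 3*(2*o²) = 6*o²)
V(I(-5, 1))*j((8 + 0)/(-1 + 32), 74) = (6*((1 - 5)/1)²)*0 = (6*(1*(-4))²)*0 = (6*(-4)²)*0 = (6*16)*0 = 96*0 = 0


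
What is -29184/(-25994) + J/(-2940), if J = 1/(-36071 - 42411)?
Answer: 3366915484357/2998889828760 ≈ 1.1227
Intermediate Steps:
J = -1/78482 (J = 1/(-78482) = -1/78482 ≈ -1.2742e-5)
-29184/(-25994) + J/(-2940) = -29184/(-25994) - 1/78482/(-2940) = -29184*(-1/25994) - 1/78482*(-1/2940) = 14592/12997 + 1/230737080 = 3366915484357/2998889828760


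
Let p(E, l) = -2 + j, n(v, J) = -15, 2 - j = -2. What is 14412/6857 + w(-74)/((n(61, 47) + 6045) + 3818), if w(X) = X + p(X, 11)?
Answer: 17679459/8440967 ≈ 2.0945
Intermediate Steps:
j = 4 (j = 2 - 1*(-2) = 2 + 2 = 4)
p(E, l) = 2 (p(E, l) = -2 + 4 = 2)
w(X) = 2 + X (w(X) = X + 2 = 2 + X)
14412/6857 + w(-74)/((n(61, 47) + 6045) + 3818) = 14412/6857 + (2 - 74)/((-15 + 6045) + 3818) = 14412*(1/6857) - 72/(6030 + 3818) = 14412/6857 - 72/9848 = 14412/6857 - 72*1/9848 = 14412/6857 - 9/1231 = 17679459/8440967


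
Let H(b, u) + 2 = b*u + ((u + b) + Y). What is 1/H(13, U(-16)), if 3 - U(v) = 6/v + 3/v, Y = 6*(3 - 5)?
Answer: 8/391 ≈ 0.020460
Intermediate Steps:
Y = -12 (Y = 6*(-2) = -12)
U(v) = 3 - 9/v (U(v) = 3 - (6/v + 3/v) = 3 - 9/v)
H(b, u) = -14 + b + u + b*u (H(b, u) = -2 + (b*u + ((u + b) - 12)) = -2 + (b*u + ((b + u) - 12)) = -2 + (b*u + (-12 + b + u)) = -2 + (-12 + b + u + b*u) = -14 + b + u + b*u)
1/H(13, U(-16)) = 1/(-14 + 13 + (3 - 9/(-16)) + 13*(3 - 9/(-16))) = 1/(-14 + 13 + (3 - 9*(-1/16)) + 13*(3 - 9*(-1/16))) = 1/(-14 + 13 + (3 + 9/16) + 13*(3 + 9/16)) = 1/(-14 + 13 + 57/16 + 13*(57/16)) = 1/(-14 + 13 + 57/16 + 741/16) = 1/(391/8) = 8/391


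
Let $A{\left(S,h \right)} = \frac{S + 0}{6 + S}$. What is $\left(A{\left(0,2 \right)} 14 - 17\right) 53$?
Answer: $-901$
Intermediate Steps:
$A{\left(S,h \right)} = \frac{S}{6 + S}$
$\left(A{\left(0,2 \right)} 14 - 17\right) 53 = \left(\frac{0}{6 + 0} \cdot 14 - 17\right) 53 = \left(\frac{0}{6} \cdot 14 - 17\right) 53 = \left(0 \cdot \frac{1}{6} \cdot 14 - 17\right) 53 = \left(0 \cdot 14 - 17\right) 53 = \left(0 - 17\right) 53 = \left(-17\right) 53 = -901$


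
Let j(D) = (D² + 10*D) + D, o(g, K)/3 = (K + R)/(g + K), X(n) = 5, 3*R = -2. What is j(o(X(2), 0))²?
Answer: 11236/625 ≈ 17.978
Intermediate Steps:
R = -⅔ (R = (⅓)*(-2) = -⅔ ≈ -0.66667)
o(g, K) = 3*(-⅔ + K)/(K + g) (o(g, K) = 3*((K - ⅔)/(g + K)) = 3*((-⅔ + K)/(K + g)) = 3*(-⅔ + K)/(K + g))
j(D) = D² + 11*D
j(o(X(2), 0))² = (((-2 + 3*0)/(0 + 5))*(11 + (-2 + 3*0)/(0 + 5)))² = (((-2 + 0)/5)*(11 + (-2 + 0)/5))² = (((⅕)*(-2))*(11 + (⅕)*(-2)))² = (-2*(11 - ⅖)/5)² = (-⅖*53/5)² = (-106/25)² = 11236/625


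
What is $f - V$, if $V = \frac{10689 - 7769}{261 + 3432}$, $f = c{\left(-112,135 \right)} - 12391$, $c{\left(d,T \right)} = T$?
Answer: $- \frac{45264328}{3693} \approx -12257.0$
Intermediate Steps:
$f = -12256$ ($f = 135 - 12391 = -12256$)
$V = \frac{2920}{3693}$ ($V = \frac{10689 - 7769}{3693} = \left(10689 - 7769\right) \frac{1}{3693} = 2920 \cdot \frac{1}{3693} = \frac{2920}{3693} \approx 0.79068$)
$f - V = -12256 - \frac{2920}{3693} = - \frac{45264328}{3693}$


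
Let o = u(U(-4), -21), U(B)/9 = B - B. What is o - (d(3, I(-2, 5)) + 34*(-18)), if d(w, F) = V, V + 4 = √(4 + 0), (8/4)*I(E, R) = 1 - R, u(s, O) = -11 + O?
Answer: 582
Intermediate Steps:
U(B) = 0 (U(B) = 9*(B - B) = 9*0 = 0)
o = -32 (o = -11 - 21 = -32)
I(E, R) = ½ - R/2 (I(E, R) = (1 - R)/2 = ½ - R/2)
V = -2 (V = -4 + √(4 + 0) = -4 + √4 = -4 + 2 = -2)
d(w, F) = -2
o - (d(3, I(-2, 5)) + 34*(-18)) = -32 - (-2 + 34*(-18)) = -32 - (-2 - 612) = -32 - 1*(-614) = -32 + 614 = 582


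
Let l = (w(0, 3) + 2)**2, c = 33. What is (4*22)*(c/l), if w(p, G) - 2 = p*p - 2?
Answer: 726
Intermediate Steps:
w(p, G) = p**2 (w(p, G) = 2 + (p*p - 2) = 2 + (p**2 - 2) = 2 + (-2 + p**2) = p**2)
l = 4 (l = (0**2 + 2)**2 = (0 + 2)**2 = 2**2 = 4)
(4*22)*(c/l) = (4*22)*(33/4) = 88*(33*(1/4)) = 88*(33/4) = 726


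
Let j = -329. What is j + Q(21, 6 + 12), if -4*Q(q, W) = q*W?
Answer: -847/2 ≈ -423.50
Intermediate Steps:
Q(q, W) = -W*q/4 (Q(q, W) = -q*W/4 = -W*q/4)
j + Q(21, 6 + 12) = -329 - 1/4*(6 + 12)*21 = -329 - 1/4*18*21 = -329 - 189/2 = -847/2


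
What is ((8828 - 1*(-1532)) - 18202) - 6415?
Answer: -14257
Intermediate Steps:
((8828 - 1*(-1532)) - 18202) - 6415 = ((8828 + 1532) - 18202) - 6415 = (10360 - 18202) - 6415 = -7842 - 6415 = -14257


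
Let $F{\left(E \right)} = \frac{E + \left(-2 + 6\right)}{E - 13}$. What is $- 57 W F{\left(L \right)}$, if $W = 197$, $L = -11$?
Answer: $- \frac{26201}{8} \approx -3275.1$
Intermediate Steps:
$F{\left(E \right)} = \frac{4 + E}{-13 + E}$ ($F{\left(E \right)} = \frac{E + 4}{-13 + E} = \frac{4 + E}{-13 + E}$)
$- 57 W F{\left(L \right)} = \left(-57\right) 197 \frac{4 - 11}{-13 - 11} = - 11229 \frac{1}{-24} \left(-7\right) = - 11229 \left(\left(- \frac{1}{24}\right) \left(-7\right)\right) = \left(-11229\right) \frac{7}{24} = - \frac{26201}{8}$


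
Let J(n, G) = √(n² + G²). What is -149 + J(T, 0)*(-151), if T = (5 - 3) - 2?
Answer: -149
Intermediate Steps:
T = 0 (T = 2 - 2 = 0)
J(n, G) = √(G² + n²)
-149 + J(T, 0)*(-151) = -149 + √(0² + 0²)*(-151) = -149 + √(0 + 0)*(-151) = -149 + √0*(-151) = -149 + 0*(-151) = -149 + 0 = -149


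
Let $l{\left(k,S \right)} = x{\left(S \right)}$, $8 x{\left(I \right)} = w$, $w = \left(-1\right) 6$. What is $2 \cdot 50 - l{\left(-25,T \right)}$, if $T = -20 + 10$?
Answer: $\frac{403}{4} \approx 100.75$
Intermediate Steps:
$T = -10$
$w = -6$
$x{\left(I \right)} = - \frac{3}{4}$ ($x{\left(I \right)} = \frac{1}{8} \left(-6\right) = - \frac{3}{4}$)
$l{\left(k,S \right)} = - \frac{3}{4}$
$2 \cdot 50 - l{\left(-25,T \right)} = 2 \cdot 50 - - \frac{3}{4} = 100 + \frac{3}{4} = \frac{403}{4}$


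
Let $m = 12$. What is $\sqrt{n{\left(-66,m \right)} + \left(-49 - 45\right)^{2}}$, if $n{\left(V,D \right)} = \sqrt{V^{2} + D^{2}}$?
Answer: $\sqrt{8836 + 30 \sqrt{5}} \approx 94.356$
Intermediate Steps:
$n{\left(V,D \right)} = \sqrt{D^{2} + V^{2}}$
$\sqrt{n{\left(-66,m \right)} + \left(-49 - 45\right)^{2}} = \sqrt{\sqrt{12^{2} + \left(-66\right)^{2}} + \left(-49 - 45\right)^{2}} = \sqrt{\sqrt{144 + 4356} + \left(-94\right)^{2}} = \sqrt{\sqrt{4500} + 8836} = \sqrt{30 \sqrt{5} + 8836} = \sqrt{8836 + 30 \sqrt{5}}$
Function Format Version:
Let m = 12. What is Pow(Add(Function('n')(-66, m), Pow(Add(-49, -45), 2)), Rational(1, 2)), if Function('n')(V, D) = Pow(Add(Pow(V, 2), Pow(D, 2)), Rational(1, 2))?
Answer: Pow(Add(8836, Mul(30, Pow(5, Rational(1, 2)))), Rational(1, 2)) ≈ 94.356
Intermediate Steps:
Function('n')(V, D) = Pow(Add(Pow(D, 2), Pow(V, 2)), Rational(1, 2))
Pow(Add(Function('n')(-66, m), Pow(Add(-49, -45), 2)), Rational(1, 2)) = Pow(Add(Pow(Add(Pow(12, 2), Pow(-66, 2)), Rational(1, 2)), Pow(Add(-49, -45), 2)), Rational(1, 2)) = Pow(Add(Pow(Add(144, 4356), Rational(1, 2)), Pow(-94, 2)), Rational(1, 2)) = Pow(Add(Pow(4500, Rational(1, 2)), 8836), Rational(1, 2)) = Pow(Add(Mul(30, Pow(5, Rational(1, 2))), 8836), Rational(1, 2)) = Pow(Add(8836, Mul(30, Pow(5, Rational(1, 2)))), Rational(1, 2))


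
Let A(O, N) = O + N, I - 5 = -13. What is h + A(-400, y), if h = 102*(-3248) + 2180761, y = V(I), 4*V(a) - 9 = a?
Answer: 7396261/4 ≈ 1.8491e+6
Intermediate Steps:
I = -8 (I = 5 - 13 = -8)
V(a) = 9/4 + a/4
y = 1/4 (y = 9/4 + (1/4)*(-8) = 9/4 - 2 = 1/4 ≈ 0.25000)
A(O, N) = N + O
h = 1849465 (h = -331296 + 2180761 = 1849465)
h + A(-400, y) = 1849465 + (1/4 - 400) = 1849465 - 1599/4 = 7396261/4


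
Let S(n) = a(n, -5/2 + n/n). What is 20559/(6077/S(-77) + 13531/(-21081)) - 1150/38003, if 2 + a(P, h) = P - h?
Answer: -2553249799445585/9816774549337 ≈ -260.09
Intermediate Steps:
a(P, h) = -2 + P - h (a(P, h) = -2 + (P - h) = -2 + P - h)
S(n) = -½ + n (S(n) = -2 + n - (-5/2 + n/n) = -2 + n - (-5*½ + 1) = -2 + n - (-5/2 + 1) = -2 + n - 1*(-3/2) = -2 + n + 3/2 = -½ + n)
20559/(6077/S(-77) + 13531/(-21081)) - 1150/38003 = 20559/(6077/(-½ - 77) + 13531/(-21081)) - 1150/38003 = 20559/(6077/(-155/2) + 13531*(-1/21081)) - 1150*1/38003 = 20559/(6077*(-2/155) - 13531/21081) - 1150/38003 = 20559/(-12154/155 - 13531/21081) - 1150/38003 = 20559/(-258315779/3267555) - 1150/38003 = 20559*(-3267555/258315779) - 1150/38003 = -67177663245/258315779 - 1150/38003 = -2553249799445585/9816774549337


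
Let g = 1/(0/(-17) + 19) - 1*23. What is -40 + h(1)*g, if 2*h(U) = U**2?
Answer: -978/19 ≈ -51.474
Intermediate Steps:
g = -436/19 (g = 1/(0*(-1/17) + 19) - 23 = 1/(0 + 19) - 23 = 1/19 - 23 = -436/19 ≈ -22.947)
h(U) = U**2/2
-40 + h(1)*g = -40 + ((1/2)*1**2)*(-436/19) = -40 + ((1/2)*1)*(-436/19) = -40 + (1/2)*(-436/19) = -40 - 218/19 = -978/19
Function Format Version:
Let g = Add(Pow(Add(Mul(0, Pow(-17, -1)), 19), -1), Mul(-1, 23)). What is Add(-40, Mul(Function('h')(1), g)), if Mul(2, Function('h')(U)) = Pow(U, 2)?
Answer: Rational(-978, 19) ≈ -51.474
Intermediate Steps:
g = Rational(-436, 19) (g = Add(Pow(Add(Mul(0, Rational(-1, 17)), 19), -1), -23) = Add(Pow(Add(0, 19), -1), -23) = Add(Pow(19, -1), -23) = Add(Rational(1, 19), -23) = Rational(-436, 19) ≈ -22.947)
Function('h')(U) = Mul(Rational(1, 2), Pow(U, 2))
Add(-40, Mul(Function('h')(1), g)) = Add(-40, Mul(Mul(Rational(1, 2), Pow(1, 2)), Rational(-436, 19))) = Add(-40, Mul(Mul(Rational(1, 2), 1), Rational(-436, 19))) = Add(-40, Mul(Rational(1, 2), Rational(-436, 19))) = Add(-40, Rational(-218, 19)) = Rational(-978, 19)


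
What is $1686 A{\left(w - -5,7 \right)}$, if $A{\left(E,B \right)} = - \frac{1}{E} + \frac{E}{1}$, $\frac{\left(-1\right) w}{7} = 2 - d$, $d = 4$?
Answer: $\frac{606960}{19} \approx 31945.0$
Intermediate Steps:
$w = 14$ ($w = - 7 \left(2 - 4\right) = \left(-7\right) \left(-2\right) = 14$)
$A{\left(E,B \right)} = E - \frac{1}{E}$ ($A{\left(E,B \right)} = - \frac{1}{E} + E 1 = - \frac{1}{E} + E = E - \frac{1}{E}$)
$1686 A{\left(w - -5,7 \right)} = 1686 \left(\left(14 - -5\right) - \frac{1}{14 - -5}\right) = 1686 \left(\left(14 + 5\right) - \frac{1}{14 + 5}\right) = 1686 \left(19 - \frac{1}{19}\right) = 1686 \cdot \frac{360}{19} = \frac{606960}{19}$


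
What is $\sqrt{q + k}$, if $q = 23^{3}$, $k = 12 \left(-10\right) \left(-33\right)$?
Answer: $\sqrt{16127} \approx 126.99$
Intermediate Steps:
$k = 3960$ ($k = \left(-120\right) \left(-33\right) = 3960$)
$q = 12167$
$\sqrt{q + k} = \sqrt{12167 + 3960} = \sqrt{16127}$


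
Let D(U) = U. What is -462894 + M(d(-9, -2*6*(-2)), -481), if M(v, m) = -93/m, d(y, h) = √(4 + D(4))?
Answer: -222651921/481 ≈ -4.6289e+5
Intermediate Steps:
d(y, h) = 2*√2 (d(y, h) = √(4 + 4) = √8 = 2*√2)
-462894 + M(d(-9, -2*6*(-2)), -481) = -462894 - 93/(-481) = -462894 - 93*(-1/481) = -462894 + 93/481 = -222651921/481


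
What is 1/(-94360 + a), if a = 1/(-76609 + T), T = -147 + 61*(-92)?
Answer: -82368/7772244481 ≈ -1.0598e-5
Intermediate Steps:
T = -5759 (T = -147 - 5612 = -5759)
a = -1/82368 (a = 1/(-76609 - 5759) = 1/(-82368) = -1/82368 ≈ -1.2141e-5)
1/(-94360 + a) = 1/(-94360 - 1/82368) = 1/(-7772244481/82368) = -82368/7772244481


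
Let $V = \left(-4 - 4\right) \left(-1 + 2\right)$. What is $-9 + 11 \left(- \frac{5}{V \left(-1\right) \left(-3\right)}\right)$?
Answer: $- \frac{161}{24} \approx -6.7083$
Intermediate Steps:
$V = -8$ ($V = \left(-8\right) 1 = -8$)
$-9 + 11 \left(- \frac{5}{V \left(-1\right) \left(-3\right)}\right) = -9 + 11 \left(- \frac{5}{\left(-8\right) \left(-1\right) \left(-3\right)}\right) = -9 + 11 \left(- \frac{5}{8 \left(-3\right)}\right) = -9 + 11 \left(- \frac{5}{-24}\right) = -9 + 11 \left(\left(-5\right) \left(- \frac{1}{24}\right)\right) = -9 + 11 \cdot \frac{5}{24} = -9 + \frac{55}{24} = - \frac{161}{24}$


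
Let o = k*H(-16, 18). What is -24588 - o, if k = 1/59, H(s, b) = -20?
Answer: -1450672/59 ≈ -24588.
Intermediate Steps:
k = 1/59 ≈ 0.016949
o = -20/59 (o = (1/59)*(-20) = -20/59 ≈ -0.33898)
-24588 - o = -24588 - 1*(-20/59) = -24588 + 20/59 = -1450672/59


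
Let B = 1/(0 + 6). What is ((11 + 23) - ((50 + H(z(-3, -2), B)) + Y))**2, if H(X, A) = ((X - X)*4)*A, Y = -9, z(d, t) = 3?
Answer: 49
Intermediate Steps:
B = 1/6 ≈ 0.16667
H(X, A) = 0 (H(X, A) = (0*4)*A = 0*A = 0)
((11 + 23) - ((50 + H(z(-3, -2), B)) + Y))**2 = ((11 + 23) - ((50 + 0) - 9))**2 = (34 - (50 - 9))**2 = (34 - 1*41)**2 = (34 - 41)**2 = (-7)**2 = 49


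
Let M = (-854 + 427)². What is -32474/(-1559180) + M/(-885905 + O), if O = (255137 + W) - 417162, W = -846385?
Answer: -22276774491/295357806170 ≈ -0.075423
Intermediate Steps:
M = 182329 (M = (-427)² = 182329)
O = -1008410 (O = (255137 - 846385) - 417162 = -591248 - 417162 = -1008410)
-32474/(-1559180) + M/(-885905 + O) = -32474/(-1559180) + 182329/(-885905 - 1008410) = -32474*(-1/1559180) + 182329/(-1894315) = 16237/779590 + 182329*(-1/1894315) = 16237/779590 - 182329/1894315 = -22276774491/295357806170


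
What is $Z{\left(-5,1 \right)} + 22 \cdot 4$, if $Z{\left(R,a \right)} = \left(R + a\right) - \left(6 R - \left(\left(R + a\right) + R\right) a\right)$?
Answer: $105$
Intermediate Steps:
$Z{\left(R,a \right)} = a - 5 R + a \left(a + 2 R\right)$ ($Z{\left(R,a \right)} = \left(R + a\right) - \left(6 R - \left(a + 2 R\right) a\right) = \left(R + a\right) - \left(6 R - a \left(a + 2 R\right)\right) = a - 5 R + a \left(a + 2 R\right)$)
$Z{\left(-5,1 \right)} + 22 \cdot 4 = \left(1 + 1^{2} - -25 + 2 \left(-5\right) 1\right) + 22 \cdot 4 = \left(1 + 1 + 25 - 10\right) + 88 = 17 + 88 = 105$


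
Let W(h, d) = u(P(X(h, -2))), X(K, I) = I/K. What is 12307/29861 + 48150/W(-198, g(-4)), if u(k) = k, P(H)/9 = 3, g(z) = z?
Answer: 159793271/89583 ≈ 1783.7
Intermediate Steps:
P(H) = 27 (P(H) = 9*3 = 27)
W(h, d) = 27
12307/29861 + 48150/W(-198, g(-4)) = 12307/29861 + 48150/27 = 12307*(1/29861) + 48150*(1/27) = 12307/29861 + 5350/3 = 159793271/89583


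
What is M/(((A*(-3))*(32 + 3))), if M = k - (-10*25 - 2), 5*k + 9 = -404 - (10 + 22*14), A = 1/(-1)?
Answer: 529/525 ≈ 1.0076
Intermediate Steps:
A = -1
k = -731/5 (k = -9/5 + (-404 - (10 + 22*14))/5 = -9/5 + (-404 - (10 + 308))/5 = -9/5 + (-404 - 1*318)/5 = -9/5 + (-404 - 318)/5 = -9/5 + (1/5)*(-722) = -9/5 - 722/5 = -731/5 ≈ -146.20)
M = 529/5 (M = -731/5 - (-10*25 - 2) = -731/5 - (-250 - 2) = -731/5 - 1*(-252) = -731/5 + 252 = 529/5 ≈ 105.80)
M/(((A*(-3))*(32 + 3))) = 529/(5*(((-1*(-3))*(32 + 3)))) = 529/(5*((3*35))) = (529/5)/105 = (529/5)*(1/105) = 529/525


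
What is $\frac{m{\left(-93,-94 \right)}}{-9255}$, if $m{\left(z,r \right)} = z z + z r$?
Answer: $- \frac{5797}{3085} \approx -1.8791$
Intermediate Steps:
$m{\left(z,r \right)} = z^{2} + r z$
$\frac{m{\left(-93,-94 \right)}}{-9255} = \frac{\left(-93\right) \left(-94 - 93\right)}{-9255} = \left(-93\right) \left(-187\right) \left(- \frac{1}{9255}\right) = 17391 \left(- \frac{1}{9255}\right) = - \frac{5797}{3085}$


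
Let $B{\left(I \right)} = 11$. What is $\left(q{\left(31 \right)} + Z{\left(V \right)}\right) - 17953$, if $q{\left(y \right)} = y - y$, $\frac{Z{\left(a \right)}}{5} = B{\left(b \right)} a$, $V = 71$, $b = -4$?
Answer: $-14048$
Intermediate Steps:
$Z{\left(a \right)} = 55 a$ ($Z{\left(a \right)} = 5 \cdot 11 a = 55 a$)
$q{\left(y \right)} = 0$
$\left(q{\left(31 \right)} + Z{\left(V \right)}\right) - 17953 = \left(0 + 55 \cdot 71\right) - 17953 = \left(0 + 3905\right) - 17953 = 3905 - 17953 = -14048$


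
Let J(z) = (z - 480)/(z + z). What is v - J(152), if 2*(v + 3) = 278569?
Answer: 2646369/19 ≈ 1.3928e+5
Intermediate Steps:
J(z) = (-480 + z)/(2*z) (J(z) = (-480 + z)/((2*z)) = (-480 + z)*(1/(2*z)) = (-480 + z)/(2*z))
v = 278563/2 (v = -3 + (½)*278569 = -3 + 278569/2 = 278563/2 ≈ 1.3928e+5)
v - J(152) = 278563/2 - (-480 + 152)/(2*152) = 278563/2 - (-328)/(2*152) = 278563/2 - 1*(-41/38) = 278563/2 + 41/38 = 2646369/19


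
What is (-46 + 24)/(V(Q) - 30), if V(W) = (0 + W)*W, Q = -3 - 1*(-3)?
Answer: 11/15 ≈ 0.73333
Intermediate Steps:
Q = 0 (Q = -3 + 3 = 0)
V(W) = W² (V(W) = W*W = W²)
(-46 + 24)/(V(Q) - 30) = (-46 + 24)/(0² - 30) = -22/(0 - 30) = -22/(-30) = -1/30*(-22) = 11/15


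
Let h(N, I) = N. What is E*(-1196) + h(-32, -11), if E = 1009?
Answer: -1206796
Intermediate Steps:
E*(-1196) + h(-32, -11) = 1009*(-1196) - 32 = -1206764 - 32 = -1206796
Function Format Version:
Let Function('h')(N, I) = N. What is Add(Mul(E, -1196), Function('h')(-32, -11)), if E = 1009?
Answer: -1206796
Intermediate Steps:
Add(Mul(E, -1196), Function('h')(-32, -11)) = Add(Mul(1009, -1196), -32) = Add(-1206764, -32) = -1206796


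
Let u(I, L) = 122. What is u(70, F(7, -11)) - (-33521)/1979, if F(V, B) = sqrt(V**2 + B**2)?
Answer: 274959/1979 ≈ 138.94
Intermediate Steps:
F(V, B) = sqrt(B**2 + V**2)
u(70, F(7, -11)) - (-33521)/1979 = 122 - (-33521)/1979 = 122 - 1*(-33521/1979) = 122 + 33521/1979 = 274959/1979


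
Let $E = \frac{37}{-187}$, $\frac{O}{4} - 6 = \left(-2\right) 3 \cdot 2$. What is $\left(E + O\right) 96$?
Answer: $- \frac{434400}{187} \approx -2323.0$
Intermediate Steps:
$O = -24$ ($O = 24 + 4 \left(-2\right) 3 \cdot 2 = 24 + 4 \left(\left(-6\right) 2\right) = 24 + 4 \left(-12\right) = 24 - 48 = -24$)
$E = - \frac{37}{187}$ ($E = 37 \left(- \frac{1}{187}\right) = - \frac{37}{187} \approx -0.19786$)
$\left(E + O\right) 96 = \left(- \frac{37}{187} - 24\right) 96 = \left(- \frac{4525}{187}\right) 96 = - \frac{434400}{187}$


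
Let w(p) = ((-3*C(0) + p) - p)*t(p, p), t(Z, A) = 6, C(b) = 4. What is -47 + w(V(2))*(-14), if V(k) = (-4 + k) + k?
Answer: 961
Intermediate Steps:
V(k) = -4 + 2*k
w(p) = -72 (w(p) = ((-3*4 + p) - p)*6 = ((-12 + p) - p)*6 = -12*6 = -72)
-47 + w(V(2))*(-14) = -47 - 72*(-14) = -47 + 1008 = 961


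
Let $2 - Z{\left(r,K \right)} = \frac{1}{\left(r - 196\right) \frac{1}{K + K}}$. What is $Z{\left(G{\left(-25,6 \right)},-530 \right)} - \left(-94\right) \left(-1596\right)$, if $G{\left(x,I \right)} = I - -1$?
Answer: $- \frac{28355218}{189} \approx -1.5003 \cdot 10^{5}$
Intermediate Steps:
$G{\left(x,I \right)} = 1 + I$ ($G{\left(x,I \right)} = I + 1 = 1 + I$)
$Z{\left(r,K \right)} = 2 - \frac{2 K}{-196 + r}$ ($Z{\left(r,K \right)} = 2 - \frac{1}{\left(r - 196\right) \frac{1}{K + K}} = 2 - \frac{1}{\left(-196 + r\right) \frac{1}{2 K}} = 2 - \frac{1}{\frac{1}{2} \frac{1}{K} \left(-196 + r\right)} = 2 - \frac{2 K}{-196 + r}$)
$Z{\left(G{\left(-25,6 \right)},-530 \right)} - \left(-94\right) \left(-1596\right) = \frac{2 \left(-196 + \left(1 + 6\right) - -530\right)}{-196 + \left(1 + 6\right)} - \left(-94\right) \left(-1596\right) = \frac{2 \left(-196 + 7 + 530\right)}{-196 + 7} - 150024 = 2 \frac{1}{-189} \cdot 341 - 150024 = 2 \left(- \frac{1}{189}\right) 341 - 150024 = - \frac{682}{189} - 150024 = - \frac{28355218}{189}$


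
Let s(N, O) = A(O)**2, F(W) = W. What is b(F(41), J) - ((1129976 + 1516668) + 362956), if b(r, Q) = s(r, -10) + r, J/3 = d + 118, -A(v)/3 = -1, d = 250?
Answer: -3009550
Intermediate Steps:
A(v) = 3 (A(v) = -3*(-1) = 3)
s(N, O) = 9 (s(N, O) = 3**2 = 9)
J = 1104 (J = 3*(250 + 118) = 3*368 = 1104)
b(r, Q) = 9 + r
b(F(41), J) - ((1129976 + 1516668) + 362956) = (9 + 41) - ((1129976 + 1516668) + 362956) = 50 - (2646644 + 362956) = 50 - 1*3009600 = 50 - 3009600 = -3009550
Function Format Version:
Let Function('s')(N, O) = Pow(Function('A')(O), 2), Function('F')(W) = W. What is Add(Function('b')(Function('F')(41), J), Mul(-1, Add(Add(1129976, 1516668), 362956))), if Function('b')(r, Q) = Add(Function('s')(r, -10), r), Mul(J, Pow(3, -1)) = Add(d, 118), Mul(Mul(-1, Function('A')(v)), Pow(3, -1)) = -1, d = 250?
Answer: -3009550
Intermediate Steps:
Function('A')(v) = 3 (Function('A')(v) = Mul(-3, -1) = 3)
Function('s')(N, O) = 9 (Function('s')(N, O) = Pow(3, 2) = 9)
J = 1104 (J = Mul(3, Add(250, 118)) = Mul(3, 368) = 1104)
Function('b')(r, Q) = Add(9, r)
Add(Function('b')(Function('F')(41), J), Mul(-1, Add(Add(1129976, 1516668), 362956))) = Add(Add(9, 41), Mul(-1, Add(Add(1129976, 1516668), 362956))) = Add(50, Mul(-1, Add(2646644, 362956))) = Add(50, Mul(-1, 3009600)) = Add(50, -3009600) = -3009550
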